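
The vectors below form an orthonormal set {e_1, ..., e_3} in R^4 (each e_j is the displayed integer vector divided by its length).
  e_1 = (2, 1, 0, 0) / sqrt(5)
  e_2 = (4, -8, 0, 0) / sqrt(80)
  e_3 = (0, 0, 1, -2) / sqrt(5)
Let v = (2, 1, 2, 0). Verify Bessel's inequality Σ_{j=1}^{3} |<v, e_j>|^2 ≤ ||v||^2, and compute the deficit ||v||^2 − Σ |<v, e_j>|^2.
Σ |<v, e_j>|^2 = 29/5; ||v||^2 = 9; deficit = 16/5

Write each e_j = u_j / sqrt(<u_j, u_j>) where u_j is the displayed integer vector. Then <v, e_j> = <v, u_j> / sqrt(<u_j, u_j>), so |<v, e_j>|^2 = <v, u_j>^2 / <u_j, u_j>.
Coefficients: <v, e_1> = 5/sqrt(5), <v, e_2> = 0/sqrt(80), <v, e_3> = 2/sqrt(5).
Square and sum: Σ |<v, e_j>|^2 = 29/5.
Compute ||v||^2 = v·v = 9.
Deficit = 9 − 29/5 = 16/5 ≥ 0, confirming Bessel's inequality. (The deficit equals ||v − Σ <v,e_j> e_j||^2, the squared distance from v to span{e_j}.)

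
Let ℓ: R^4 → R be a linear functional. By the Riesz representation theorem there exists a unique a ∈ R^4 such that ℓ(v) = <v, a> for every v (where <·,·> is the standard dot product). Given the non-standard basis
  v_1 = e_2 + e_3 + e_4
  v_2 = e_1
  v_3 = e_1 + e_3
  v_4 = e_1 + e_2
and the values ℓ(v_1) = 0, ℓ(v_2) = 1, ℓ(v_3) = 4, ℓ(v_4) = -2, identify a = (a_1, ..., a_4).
a = (1, -3, 3, 0)

Write a = (a_1, ..., a_4) in the standard basis. For each basis vector v_i, ℓ(v_i) = <v_i, a> is a linear equation in the a_j's. Collect the n equations into a matrix system V a = ℓ, where row i of V is v_i (expressed in the standard basis). Since V is invertible (lower-triangular with 1s on the diagonal, up to permutation), solve by back-substitution:
  V =
[[0, 1, 1, 1],
 [1, 0, 0, 0],
 [1, 0, 1, 0],
 [1, 1, 0, 0]]
  V a = (0, 1, 4, -2)
Solving gives a = (1, -3, 3, 0).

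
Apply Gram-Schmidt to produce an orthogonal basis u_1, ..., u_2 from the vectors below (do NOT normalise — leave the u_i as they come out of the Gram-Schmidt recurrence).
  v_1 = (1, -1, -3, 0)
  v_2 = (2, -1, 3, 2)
Orthogonal basis:
  u_1 = (1, -1, -3, 0)
  u_2 = (28/11, -17/11, 15/11, 2)

Apply the Gram-Schmidt recurrence
  u_1 = v_1
  u_i = v_i − Σ_{j<i} ((v_i · u_j) / (u_j · u_j)) · u_j.

Step by step this gives:
  u_1 = (1, -1, -3, 0)
  u_2 = (28/11, -17/11, 15/11, 2)

Orthogonality check:
  u_2 · u_1 = 0 (should be 0)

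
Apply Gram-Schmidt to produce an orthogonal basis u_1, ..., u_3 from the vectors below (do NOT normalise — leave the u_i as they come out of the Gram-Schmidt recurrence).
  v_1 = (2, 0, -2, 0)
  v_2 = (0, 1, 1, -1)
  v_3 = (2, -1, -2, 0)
Orthogonal basis:
  u_1 = (2, 0, -2, 0)
  u_2 = (1/2, 1, 1/2, -1)
  u_3 = (1/5, -3/5, 1/5, -2/5)

Apply the Gram-Schmidt recurrence
  u_1 = v_1
  u_i = v_i − Σ_{j<i} ((v_i · u_j) / (u_j · u_j)) · u_j.

Step by step this gives:
  u_1 = (2, 0, -2, 0)
  u_2 = (1/2, 1, 1/2, -1)
  u_3 = (1/5, -3/5, 1/5, -2/5)

Orthogonality check:
  u_2 · u_1 = 0 (should be 0)
  u_3 · u_1 = 0 (should be 0)
  u_3 · u_2 = 0 (should be 0)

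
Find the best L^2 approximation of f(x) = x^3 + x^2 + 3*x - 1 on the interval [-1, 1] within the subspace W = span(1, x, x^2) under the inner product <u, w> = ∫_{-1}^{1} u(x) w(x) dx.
g(x) = x^2 + 18*x/5 - 1

The best approximation g ∈ W is the orthogonal projection of f onto W. Writing g = a_0 + a_1 x + a_2 x^2, the coefficients solve the normal equations G · a = b where
  G_{ij} = <φ_i, φ_j> and b_i = <f, φ_i>, with φ_0 = 1, φ_1 = x, φ_2 = x^2.
G =
  [2, 0, 2/3]
  [0, 2/3, 0]
  [2/3, 0, 2/5],
b = (-4/3, 12/5, -4/15).
Solving gives a_0 = -1, a_1 = 18/5, a_2 = 1, so
  g(x) = x^2 + 18*x/5 - 1.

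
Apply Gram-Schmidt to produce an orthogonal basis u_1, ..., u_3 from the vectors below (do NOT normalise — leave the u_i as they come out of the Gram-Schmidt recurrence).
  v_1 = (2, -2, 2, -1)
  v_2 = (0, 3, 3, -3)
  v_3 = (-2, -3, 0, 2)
Orthogonal basis:
  u_1 = (2, -2, 2, -1)
  u_2 = (-6/13, 45/13, 33/13, -36/13)
  u_3 = (-43/19, -39/38, 55/38, 8/19)

Apply the Gram-Schmidt recurrence
  u_1 = v_1
  u_i = v_i − Σ_{j<i} ((v_i · u_j) / (u_j · u_j)) · u_j.

Step by step this gives:
  u_1 = (2, -2, 2, -1)
  u_2 = (-6/13, 45/13, 33/13, -36/13)
  u_3 = (-43/19, -39/38, 55/38, 8/19)

Orthogonality check:
  u_2 · u_1 = 0 (should be 0)
  u_3 · u_1 = 0 (should be 0)
  u_3 · u_2 = 0 (should be 0)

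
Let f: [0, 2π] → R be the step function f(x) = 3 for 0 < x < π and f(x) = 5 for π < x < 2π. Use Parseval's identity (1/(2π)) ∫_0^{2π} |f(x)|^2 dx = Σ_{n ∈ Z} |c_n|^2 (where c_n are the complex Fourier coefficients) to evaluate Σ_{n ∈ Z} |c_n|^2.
Σ |c_n|^2 = 17

Parseval equates the L^2 energy of f (normalised by 1/(2π)) with the ℓ^2 sum of its Fourier coefficients: (1/(2π)) ∫_0^{2π} |f|^2 = Σ |c_n|^2.
Compute the left side: (1/(2π)) [∫_0^π 3^2 dx + ∫_π^{2π} 5^2 dx] = (1/(2π)) · (9π + 25π) = (9 + 25)/2 = 17.
So Σ_{n ∈ Z} |c_n|^2 = 17.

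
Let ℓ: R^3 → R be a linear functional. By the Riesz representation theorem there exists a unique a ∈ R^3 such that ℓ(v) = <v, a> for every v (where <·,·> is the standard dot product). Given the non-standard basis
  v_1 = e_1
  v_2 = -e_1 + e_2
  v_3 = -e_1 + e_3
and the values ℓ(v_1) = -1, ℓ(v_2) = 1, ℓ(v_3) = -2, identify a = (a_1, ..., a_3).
a = (-1, 0, -3)

Write a = (a_1, ..., a_3) in the standard basis. For each basis vector v_i, ℓ(v_i) = <v_i, a> is a linear equation in the a_j's. Collect the n equations into a matrix system V a = ℓ, where row i of V is v_i (expressed in the standard basis). Since V is invertible (lower-triangular with 1s on the diagonal, up to permutation), solve by back-substitution:
  V =
[[1, 0, 0],
 [-1, 1, 0],
 [-1, 0, 1]]
  V a = (-1, 1, -2)
Solving gives a = (-1, 0, -3).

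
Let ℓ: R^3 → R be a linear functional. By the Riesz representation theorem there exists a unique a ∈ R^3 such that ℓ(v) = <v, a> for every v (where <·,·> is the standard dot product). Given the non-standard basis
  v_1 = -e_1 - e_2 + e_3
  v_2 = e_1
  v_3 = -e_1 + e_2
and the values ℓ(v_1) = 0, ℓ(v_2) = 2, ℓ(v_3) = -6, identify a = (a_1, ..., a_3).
a = (2, -4, -2)

Write a = (a_1, ..., a_3) in the standard basis. For each basis vector v_i, ℓ(v_i) = <v_i, a> is a linear equation in the a_j's. Collect the n equations into a matrix system V a = ℓ, where row i of V is v_i (expressed in the standard basis). Since V is invertible (lower-triangular with 1s on the diagonal, up to permutation), solve by back-substitution:
  V =
[[-1, -1, 1],
 [1, 0, 0],
 [-1, 1, 0]]
  V a = (0, 2, -6)
Solving gives a = (2, -4, -2).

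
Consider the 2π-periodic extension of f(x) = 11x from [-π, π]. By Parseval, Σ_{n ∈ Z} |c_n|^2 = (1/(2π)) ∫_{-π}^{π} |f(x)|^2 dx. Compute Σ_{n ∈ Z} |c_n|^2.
Σ |c_n|^2 = 121π^2/3

Expand and integrate term by term over [-π, π]:
  ∫ (11x)^2 dx = 121·(2π^3/3); ∫ 2·11·(0)·x dx = 0 (odd integrand); ∫ 0^2 dx = 0·2π.
So (1/(2π)) ∫_{-π}^{π} (11x)^2 dx = 121π^2/3 + 0 = 121π^2/3.
Parseval ⇒ Σ |c_n|^2 = 121π^2/3.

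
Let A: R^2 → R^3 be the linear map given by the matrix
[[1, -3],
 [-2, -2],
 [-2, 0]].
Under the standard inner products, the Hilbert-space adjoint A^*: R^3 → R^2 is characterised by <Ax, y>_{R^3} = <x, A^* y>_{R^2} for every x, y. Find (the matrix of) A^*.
A^* = A^T =
[[1, -2, -2],
 [-3, -2, 0]]

For real matrices with standard dot products, the defining identity <Ax, y> = <x, A^* y> gives (Ax)^T y = x^T (A^*) y, i.e. x^T A^T y = x^T (A^*) y. Since this holds for all x, y, we must have A^* = A^T. Therefore
A^* =
[[1, -2, -2],
 [-3, -2, 0]].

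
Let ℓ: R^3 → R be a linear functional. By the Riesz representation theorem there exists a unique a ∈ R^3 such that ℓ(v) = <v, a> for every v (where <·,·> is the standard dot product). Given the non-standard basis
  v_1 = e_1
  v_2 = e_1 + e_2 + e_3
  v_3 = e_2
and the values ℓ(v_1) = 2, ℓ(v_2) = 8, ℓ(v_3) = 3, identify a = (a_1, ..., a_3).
a = (2, 3, 3)

Write a = (a_1, ..., a_3) in the standard basis. For each basis vector v_i, ℓ(v_i) = <v_i, a> is a linear equation in the a_j's. Collect the n equations into a matrix system V a = ℓ, where row i of V is v_i (expressed in the standard basis). Since V is invertible (lower-triangular with 1s on the diagonal, up to permutation), solve by back-substitution:
  V =
[[1, 0, 0],
 [1, 1, 1],
 [0, 1, 0]]
  V a = (2, 8, 3)
Solving gives a = (2, 3, 3).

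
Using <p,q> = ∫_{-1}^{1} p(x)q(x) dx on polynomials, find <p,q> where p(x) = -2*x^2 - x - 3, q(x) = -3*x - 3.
<p,q> = 24

Expand the product: p(x)·q(x) = 6*x^3 + 9*x^2 + 12*x + 9.
∫_{-1}^{1} of each monomial x^k gives [2/(k+1) if k even, 0 if k odd]. Integrating term-by-term (or equivalently evaluating the antiderivative F(x) = 3*x^4/2 + 3*x^3 + 6*x^2 + 9*x at the endpoints):
  F(1) − F(−1) = 39/2 − (-9/2) = 24.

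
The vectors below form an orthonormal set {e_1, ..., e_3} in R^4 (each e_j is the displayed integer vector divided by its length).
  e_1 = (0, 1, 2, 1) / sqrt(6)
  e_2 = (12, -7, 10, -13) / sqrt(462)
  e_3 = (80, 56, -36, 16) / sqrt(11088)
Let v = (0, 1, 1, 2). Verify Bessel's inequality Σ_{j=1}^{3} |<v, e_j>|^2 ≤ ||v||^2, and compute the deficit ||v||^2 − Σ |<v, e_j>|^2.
Σ |<v, e_j>|^2 = 50/9; ||v||^2 = 6; deficit = 4/9

Write each e_j = u_j / sqrt(<u_j, u_j>) where u_j is the displayed integer vector. Then <v, e_j> = <v, u_j> / sqrt(<u_j, u_j>), so |<v, e_j>|^2 = <v, u_j>^2 / <u_j, u_j>.
Coefficients: <v, e_1> = 5/sqrt(6), <v, e_2> = -23/sqrt(462), <v, e_3> = 52/sqrt(11088).
Square and sum: Σ |<v, e_j>|^2 = 50/9.
Compute ||v||^2 = v·v = 6.
Deficit = 6 − 50/9 = 4/9 ≥ 0, confirming Bessel's inequality. (The deficit equals ||v − Σ <v,e_j> e_j||^2, the squared distance from v to span{e_j}.)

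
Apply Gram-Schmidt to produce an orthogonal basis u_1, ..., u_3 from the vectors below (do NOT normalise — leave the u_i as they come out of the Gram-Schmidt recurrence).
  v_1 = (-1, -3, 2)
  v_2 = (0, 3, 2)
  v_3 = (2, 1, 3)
Orthogonal basis:
  u_1 = (-1, -3, 2)
  u_2 = (-5/14, 27/14, 19/7)
  u_3 = (372/157, -62/157, 93/157)

Apply the Gram-Schmidt recurrence
  u_1 = v_1
  u_i = v_i − Σ_{j<i} ((v_i · u_j) / (u_j · u_j)) · u_j.

Step by step this gives:
  u_1 = (-1, -3, 2)
  u_2 = (-5/14, 27/14, 19/7)
  u_3 = (372/157, -62/157, 93/157)

Orthogonality check:
  u_2 · u_1 = 0 (should be 0)
  u_3 · u_1 = 0 (should be 0)
  u_3 · u_2 = 0 (should be 0)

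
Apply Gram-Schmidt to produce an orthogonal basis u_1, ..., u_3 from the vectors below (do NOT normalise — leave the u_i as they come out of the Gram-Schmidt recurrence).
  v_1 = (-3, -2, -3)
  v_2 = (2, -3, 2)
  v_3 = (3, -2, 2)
Orthogonal basis:
  u_1 = (-3, -2, -3)
  u_2 = (13/11, -39/11, 13/11)
  u_3 = (1/2, 0, -1/2)

Apply the Gram-Schmidt recurrence
  u_1 = v_1
  u_i = v_i − Σ_{j<i} ((v_i · u_j) / (u_j · u_j)) · u_j.

Step by step this gives:
  u_1 = (-3, -2, -3)
  u_2 = (13/11, -39/11, 13/11)
  u_3 = (1/2, 0, -1/2)

Orthogonality check:
  u_2 · u_1 = 0 (should be 0)
  u_3 · u_1 = 0 (should be 0)
  u_3 · u_2 = 0 (should be 0)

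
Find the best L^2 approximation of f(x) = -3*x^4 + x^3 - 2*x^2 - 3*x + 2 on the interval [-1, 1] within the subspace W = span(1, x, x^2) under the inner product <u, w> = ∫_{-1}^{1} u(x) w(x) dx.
g(x) = -32*x^2/7 - 12*x/5 + 79/35

The best approximation g ∈ W is the orthogonal projection of f onto W. Writing g = a_0 + a_1 x + a_2 x^2, the coefficients solve the normal equations G · a = b where
  G_{ij} = <φ_i, φ_j> and b_i = <f, φ_i>, with φ_0 = 1, φ_1 = x, φ_2 = x^2.
G =
  [2, 0, 2/3]
  [0, 2/3, 0]
  [2/3, 0, 2/5],
b = (22/15, -8/5, -34/105).
Solving gives a_0 = 79/35, a_1 = -12/5, a_2 = -32/7, so
  g(x) = -32*x^2/7 - 12*x/5 + 79/35.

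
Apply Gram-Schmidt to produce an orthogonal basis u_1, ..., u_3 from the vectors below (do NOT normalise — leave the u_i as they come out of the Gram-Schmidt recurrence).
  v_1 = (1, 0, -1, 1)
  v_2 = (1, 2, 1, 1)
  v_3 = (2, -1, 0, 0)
Orthogonal basis:
  u_1 = (1, 0, -1, 1)
  u_2 = (2/3, 2, 4/3, 2/3)
  u_3 = (7/5, -4/5, 4/5, -3/5)

Apply the Gram-Schmidt recurrence
  u_1 = v_1
  u_i = v_i − Σ_{j<i} ((v_i · u_j) / (u_j · u_j)) · u_j.

Step by step this gives:
  u_1 = (1, 0, -1, 1)
  u_2 = (2/3, 2, 4/3, 2/3)
  u_3 = (7/5, -4/5, 4/5, -3/5)

Orthogonality check:
  u_2 · u_1 = 0 (should be 0)
  u_3 · u_1 = 0 (should be 0)
  u_3 · u_2 = 0 (should be 0)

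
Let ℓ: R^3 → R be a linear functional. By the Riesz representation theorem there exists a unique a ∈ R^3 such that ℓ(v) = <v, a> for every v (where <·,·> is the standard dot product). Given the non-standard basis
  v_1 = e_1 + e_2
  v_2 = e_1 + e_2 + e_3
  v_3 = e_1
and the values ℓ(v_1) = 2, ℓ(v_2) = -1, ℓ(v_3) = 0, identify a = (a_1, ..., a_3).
a = (0, 2, -3)

Write a = (a_1, ..., a_3) in the standard basis. For each basis vector v_i, ℓ(v_i) = <v_i, a> is a linear equation in the a_j's. Collect the n equations into a matrix system V a = ℓ, where row i of V is v_i (expressed in the standard basis). Since V is invertible (lower-triangular with 1s on the diagonal, up to permutation), solve by back-substitution:
  V =
[[1, 1, 0],
 [1, 1, 1],
 [1, 0, 0]]
  V a = (2, -1, 0)
Solving gives a = (0, 2, -3).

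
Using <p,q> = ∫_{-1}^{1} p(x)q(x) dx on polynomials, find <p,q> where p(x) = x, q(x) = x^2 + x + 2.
<p,q> = 2/3

Expand the product: p(x)·q(x) = x^3 + x^2 + 2*x.
∫_{-1}^{1} of each monomial x^k gives [2/(k+1) if k even, 0 if k odd]. Integrating term-by-term (or equivalently evaluating the antiderivative F(x) = x^4/4 + x^3/3 + x^2 at the endpoints):
  F(1) − F(−1) = 19/12 − (11/12) = 2/3.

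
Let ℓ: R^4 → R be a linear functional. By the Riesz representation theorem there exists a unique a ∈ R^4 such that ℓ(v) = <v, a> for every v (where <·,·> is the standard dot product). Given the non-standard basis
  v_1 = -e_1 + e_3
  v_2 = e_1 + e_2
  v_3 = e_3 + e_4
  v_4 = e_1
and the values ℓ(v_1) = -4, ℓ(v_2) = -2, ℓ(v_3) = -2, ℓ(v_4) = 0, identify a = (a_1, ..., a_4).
a = (0, -2, -4, 2)

Write a = (a_1, ..., a_4) in the standard basis. For each basis vector v_i, ℓ(v_i) = <v_i, a> is a linear equation in the a_j's. Collect the n equations into a matrix system V a = ℓ, where row i of V is v_i (expressed in the standard basis). Since V is invertible (lower-triangular with 1s on the diagonal, up to permutation), solve by back-substitution:
  V =
[[-1, 0, 1, 0],
 [1, 1, 0, 0],
 [0, 0, 1, 1],
 [1, 0, 0, 0]]
  V a = (-4, -2, -2, 0)
Solving gives a = (0, -2, -4, 2).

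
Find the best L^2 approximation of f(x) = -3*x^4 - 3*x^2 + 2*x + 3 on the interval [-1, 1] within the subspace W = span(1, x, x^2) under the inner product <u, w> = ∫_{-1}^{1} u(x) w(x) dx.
g(x) = -39*x^2/7 + 2*x + 114/35

The best approximation g ∈ W is the orthogonal projection of f onto W. Writing g = a_0 + a_1 x + a_2 x^2, the coefficients solve the normal equations G · a = b where
  G_{ij} = <φ_i, φ_j> and b_i = <f, φ_i>, with φ_0 = 1, φ_1 = x, φ_2 = x^2.
G =
  [2, 0, 2/3]
  [0, 2/3, 0]
  [2/3, 0, 2/5],
b = (14/5, 4/3, -2/35).
Solving gives a_0 = 114/35, a_1 = 2, a_2 = -39/7, so
  g(x) = -39*x^2/7 + 2*x + 114/35.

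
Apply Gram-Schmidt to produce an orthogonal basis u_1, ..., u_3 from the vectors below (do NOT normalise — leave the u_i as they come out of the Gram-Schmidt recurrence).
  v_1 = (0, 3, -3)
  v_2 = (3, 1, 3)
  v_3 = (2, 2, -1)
Orthogonal basis:
  u_1 = (0, 3, -3)
  u_2 = (3, 2, 2)
  u_3 = (10/17, -15/34, -15/34)

Apply the Gram-Schmidt recurrence
  u_1 = v_1
  u_i = v_i − Σ_{j<i} ((v_i · u_j) / (u_j · u_j)) · u_j.

Step by step this gives:
  u_1 = (0, 3, -3)
  u_2 = (3, 2, 2)
  u_3 = (10/17, -15/34, -15/34)

Orthogonality check:
  u_2 · u_1 = 0 (should be 0)
  u_3 · u_1 = 0 (should be 0)
  u_3 · u_2 = 0 (should be 0)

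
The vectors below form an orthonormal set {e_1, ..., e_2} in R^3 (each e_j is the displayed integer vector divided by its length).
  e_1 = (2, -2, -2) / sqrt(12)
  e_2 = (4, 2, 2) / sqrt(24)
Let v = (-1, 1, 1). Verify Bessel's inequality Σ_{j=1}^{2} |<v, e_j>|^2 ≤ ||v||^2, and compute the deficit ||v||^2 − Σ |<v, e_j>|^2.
Σ |<v, e_j>|^2 = 3; ||v||^2 = 3; deficit = 0

Write each e_j = u_j / sqrt(<u_j, u_j>) where u_j is the displayed integer vector. Then <v, e_j> = <v, u_j> / sqrt(<u_j, u_j>), so |<v, e_j>|^2 = <v, u_j>^2 / <u_j, u_j>.
Coefficients: <v, e_1> = -6/sqrt(12), <v, e_2> = 0/sqrt(24).
Square and sum: Σ |<v, e_j>|^2 = 3.
Compute ||v||^2 = v·v = 3.
Deficit = 3 − 3 = 0 ≥ 0, confirming Bessel's inequality. (The deficit equals ||v − Σ <v,e_j> e_j||^2, the squared distance from v to span{e_j}.)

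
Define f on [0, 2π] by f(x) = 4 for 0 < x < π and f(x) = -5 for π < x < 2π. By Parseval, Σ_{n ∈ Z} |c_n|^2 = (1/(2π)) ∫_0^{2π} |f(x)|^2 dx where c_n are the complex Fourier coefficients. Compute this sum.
Σ |c_n|^2 = 41/2

Parseval equates the L^2 energy of f (normalised by 1/(2π)) with the ℓ^2 sum of its Fourier coefficients: (1/(2π)) ∫_0^{2π} |f|^2 = Σ |c_n|^2.
Compute the left side: (1/(2π)) [∫_0^π 4^2 dx + ∫_π^{2π} (-5)^2 dx] = (1/(2π)) · (16π + 25π) = (16 + 25)/2 = 41/2.
So Σ_{n ∈ Z} |c_n|^2 = 41/2.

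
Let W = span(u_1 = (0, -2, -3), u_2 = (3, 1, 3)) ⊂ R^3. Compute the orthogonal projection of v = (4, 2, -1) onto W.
proj_W(v) = (22/7, -4/7, 5/7)

Set up U = [u_1 | ... | u_2] ∈ R^(3×2). The projector onto W = col(U) is P = U (U^T U)^(-1) U^T.
Compute U^T U =
  [13, -11]
  [-11, 19],
and U^T v = (-1, 11).
Solve U^T U · c = U^T v for the coefficients: c = (17/21, 22/21). The projection is proj_W(v) = U c.
Check: (v - proj_W(v)) · u_1 = 0  (should be 0).
Check: (v - proj_W(v)) · u_2 = 0  (should be 0).
Result: proj_W(v) = (22/7, -4/7, 5/7).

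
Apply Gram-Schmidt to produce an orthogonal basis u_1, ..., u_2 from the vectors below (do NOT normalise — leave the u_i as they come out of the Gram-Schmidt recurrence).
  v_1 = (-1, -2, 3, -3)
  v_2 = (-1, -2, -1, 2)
Orthogonal basis:
  u_1 = (-1, -2, 3, -3)
  u_2 = (-27/23, -54/23, -11/23, 34/23)

Apply the Gram-Schmidt recurrence
  u_1 = v_1
  u_i = v_i − Σ_{j<i} ((v_i · u_j) / (u_j · u_j)) · u_j.

Step by step this gives:
  u_1 = (-1, -2, 3, -3)
  u_2 = (-27/23, -54/23, -11/23, 34/23)

Orthogonality check:
  u_2 · u_1 = 0 (should be 0)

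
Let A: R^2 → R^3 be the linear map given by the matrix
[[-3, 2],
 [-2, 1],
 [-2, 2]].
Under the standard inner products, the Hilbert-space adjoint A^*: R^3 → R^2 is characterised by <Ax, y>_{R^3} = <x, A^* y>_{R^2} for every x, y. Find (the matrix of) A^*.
A^* = A^T =
[[-3, -2, -2],
 [2, 1, 2]]

For real matrices with standard dot products, the defining identity <Ax, y> = <x, A^* y> gives (Ax)^T y = x^T (A^*) y, i.e. x^T A^T y = x^T (A^*) y. Since this holds for all x, y, we must have A^* = A^T. Therefore
A^* =
[[-3, -2, -2],
 [2, 1, 2]].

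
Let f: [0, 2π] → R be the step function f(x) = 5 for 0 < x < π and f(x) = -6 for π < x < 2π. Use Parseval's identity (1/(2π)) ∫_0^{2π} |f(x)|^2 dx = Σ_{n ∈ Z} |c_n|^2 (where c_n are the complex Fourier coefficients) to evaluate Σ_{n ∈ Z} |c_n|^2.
Σ |c_n|^2 = 61/2

Parseval equates the L^2 energy of f (normalised by 1/(2π)) with the ℓ^2 sum of its Fourier coefficients: (1/(2π)) ∫_0^{2π} |f|^2 = Σ |c_n|^2.
Compute the left side: (1/(2π)) [∫_0^π 5^2 dx + ∫_π^{2π} (-6)^2 dx] = (1/(2π)) · (25π + 36π) = (25 + 36)/2 = 61/2.
So Σ_{n ∈ Z} |c_n|^2 = 61/2.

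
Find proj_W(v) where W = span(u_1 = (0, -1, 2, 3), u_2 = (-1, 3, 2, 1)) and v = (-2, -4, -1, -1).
proj_W(v) = (89/97, -571/194, -141/97, -67/194)

Set up U = [u_1 | ... | u_2] ∈ R^(4×2). The projector onto W = col(U) is P = U (U^T U)^(-1) U^T.
Compute U^T U =
  [14, 4]
  [4, 15],
and U^T v = (-1, -13).
Solve U^T U · c = U^T v for the coefficients: c = (37/194, -89/97). The projection is proj_W(v) = U c.
Check: (v - proj_W(v)) · u_1 = 0  (should be 0).
Check: (v - proj_W(v)) · u_2 = 0  (should be 0).
Result: proj_W(v) = (89/97, -571/194, -141/97, -67/194).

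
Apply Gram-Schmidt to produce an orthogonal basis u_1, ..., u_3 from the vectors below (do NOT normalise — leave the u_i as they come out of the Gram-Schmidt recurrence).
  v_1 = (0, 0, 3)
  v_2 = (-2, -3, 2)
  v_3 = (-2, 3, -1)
Orthogonal basis:
  u_1 = (0, 0, 3)
  u_2 = (-2, -3, 0)
  u_3 = (-36/13, 24/13, 0)

Apply the Gram-Schmidt recurrence
  u_1 = v_1
  u_i = v_i − Σ_{j<i} ((v_i · u_j) / (u_j · u_j)) · u_j.

Step by step this gives:
  u_1 = (0, 0, 3)
  u_2 = (-2, -3, 0)
  u_3 = (-36/13, 24/13, 0)

Orthogonality check:
  u_2 · u_1 = 0 (should be 0)
  u_3 · u_1 = 0 (should be 0)
  u_3 · u_2 = 0 (should be 0)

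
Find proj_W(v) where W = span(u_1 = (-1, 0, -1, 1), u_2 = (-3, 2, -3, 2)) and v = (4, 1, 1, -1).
proj_W(v) = (27/14, 3/7, 27/14, -15/7)

Set up U = [u_1 | ... | u_2] ∈ R^(4×2). The projector onto W = col(U) is P = U (U^T U)^(-1) U^T.
Compute U^T U =
  [3, 8]
  [8, 26],
and U^T v = (-6, -15).
Solve U^T U · c = U^T v for the coefficients: c = (-18/7, 3/14). The projection is proj_W(v) = U c.
Check: (v - proj_W(v)) · u_1 = 0  (should be 0).
Check: (v - proj_W(v)) · u_2 = 0  (should be 0).
Result: proj_W(v) = (27/14, 3/7, 27/14, -15/7).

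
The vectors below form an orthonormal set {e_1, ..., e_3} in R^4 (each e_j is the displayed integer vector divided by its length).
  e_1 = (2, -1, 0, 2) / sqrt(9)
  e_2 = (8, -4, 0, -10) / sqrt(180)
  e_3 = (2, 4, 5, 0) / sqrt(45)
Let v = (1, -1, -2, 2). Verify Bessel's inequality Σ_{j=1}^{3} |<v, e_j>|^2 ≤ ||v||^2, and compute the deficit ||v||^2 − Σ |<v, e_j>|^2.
Σ |<v, e_j>|^2 = 9; ||v||^2 = 10; deficit = 1

Write each e_j = u_j / sqrt(<u_j, u_j>) where u_j is the displayed integer vector. Then <v, e_j> = <v, u_j> / sqrt(<u_j, u_j>), so |<v, e_j>|^2 = <v, u_j>^2 / <u_j, u_j>.
Coefficients: <v, e_1> = 7/sqrt(9), <v, e_2> = -8/sqrt(180), <v, e_3> = -12/sqrt(45).
Square and sum: Σ |<v, e_j>|^2 = 9.
Compute ||v||^2 = v·v = 10.
Deficit = 10 − 9 = 1 ≥ 0, confirming Bessel's inequality. (The deficit equals ||v − Σ <v,e_j> e_j||^2, the squared distance from v to span{e_j}.)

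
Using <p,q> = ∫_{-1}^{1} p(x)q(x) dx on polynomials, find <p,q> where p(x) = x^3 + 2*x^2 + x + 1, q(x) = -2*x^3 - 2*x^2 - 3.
<p,q> = -1502/105

Expand the product: p(x)·q(x) = -2*x^6 - 6*x^5 - 6*x^4 - 7*x^3 - 8*x^2 - 3*x - 3.
∫_{-1}^{1} of each monomial x^k gives [2/(k+1) if k even, 0 if k odd]. Integrating term-by-term (or equivalently evaluating the antiderivative F(x) = -2*x^7/7 - x^6 - 6*x^5/5 - 7*x^4/4 - 8*x^3/3 - 3*x^2/2 - 3*x at the endpoints):
  F(1) − F(−1) = -4789/420 − (1219/420) = -1502/105.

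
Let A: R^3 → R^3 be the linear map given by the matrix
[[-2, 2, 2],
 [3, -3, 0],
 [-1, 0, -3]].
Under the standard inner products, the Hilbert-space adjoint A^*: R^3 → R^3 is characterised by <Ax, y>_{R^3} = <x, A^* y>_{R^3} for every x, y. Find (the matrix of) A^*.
A^* = A^T =
[[-2, 3, -1],
 [2, -3, 0],
 [2, 0, -3]]

For real matrices with standard dot products, the defining identity <Ax, y> = <x, A^* y> gives (Ax)^T y = x^T (A^*) y, i.e. x^T A^T y = x^T (A^*) y. Since this holds for all x, y, we must have A^* = A^T. Therefore
A^* =
[[-2, 3, -1],
 [2, -3, 0],
 [2, 0, -3]].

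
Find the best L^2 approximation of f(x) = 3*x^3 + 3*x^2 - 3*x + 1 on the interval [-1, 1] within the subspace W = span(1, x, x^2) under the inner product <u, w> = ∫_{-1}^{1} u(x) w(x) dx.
g(x) = 3*x^2 - 6*x/5 + 1

The best approximation g ∈ W is the orthogonal projection of f onto W. Writing g = a_0 + a_1 x + a_2 x^2, the coefficients solve the normal equations G · a = b where
  G_{ij} = <φ_i, φ_j> and b_i = <f, φ_i>, with φ_0 = 1, φ_1 = x, φ_2 = x^2.
G =
  [2, 0, 2/3]
  [0, 2/3, 0]
  [2/3, 0, 2/5],
b = (4, -4/5, 28/15).
Solving gives a_0 = 1, a_1 = -6/5, a_2 = 3, so
  g(x) = 3*x^2 - 6*x/5 + 1.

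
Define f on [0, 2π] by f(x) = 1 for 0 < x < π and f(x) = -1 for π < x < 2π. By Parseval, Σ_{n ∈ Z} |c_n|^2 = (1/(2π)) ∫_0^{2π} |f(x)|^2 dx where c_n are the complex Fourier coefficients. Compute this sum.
Σ |c_n|^2 = 1

Parseval equates the L^2 energy of f (normalised by 1/(2π)) with the ℓ^2 sum of its Fourier coefficients: (1/(2π)) ∫_0^{2π} |f|^2 = Σ |c_n|^2.
Compute the left side: (1/(2π)) [∫_0^π 1^2 dx + ∫_π^{2π} (-1)^2 dx] = (1/(2π)) · (1π + 1π) = (1 + 1)/2 = 1.
So Σ_{n ∈ Z} |c_n|^2 = 1.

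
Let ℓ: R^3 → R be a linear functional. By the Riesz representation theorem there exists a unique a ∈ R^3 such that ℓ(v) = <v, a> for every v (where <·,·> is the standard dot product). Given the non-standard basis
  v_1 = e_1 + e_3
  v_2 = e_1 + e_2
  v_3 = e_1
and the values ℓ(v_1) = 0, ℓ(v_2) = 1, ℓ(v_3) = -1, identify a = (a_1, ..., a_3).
a = (-1, 2, 1)

Write a = (a_1, ..., a_3) in the standard basis. For each basis vector v_i, ℓ(v_i) = <v_i, a> is a linear equation in the a_j's. Collect the n equations into a matrix system V a = ℓ, where row i of V is v_i (expressed in the standard basis). Since V is invertible (lower-triangular with 1s on the diagonal, up to permutation), solve by back-substitution:
  V =
[[1, 0, 1],
 [1, 1, 0],
 [1, 0, 0]]
  V a = (0, 1, -1)
Solving gives a = (-1, 2, 1).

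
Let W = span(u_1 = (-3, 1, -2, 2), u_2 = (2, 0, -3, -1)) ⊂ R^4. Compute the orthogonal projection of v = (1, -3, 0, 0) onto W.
proj_W(v) = (36/31, -10/31, 11/31, -23/31)

Set up U = [u_1 | ... | u_2] ∈ R^(4×2). The projector onto W = col(U) is P = U (U^T U)^(-1) U^T.
Compute U^T U =
  [18, -2]
  [-2, 14],
and U^T v = (-6, 2).
Solve U^T U · c = U^T v for the coefficients: c = (-10/31, 3/31). The projection is proj_W(v) = U c.
Check: (v - proj_W(v)) · u_1 = 0  (should be 0).
Check: (v - proj_W(v)) · u_2 = 0  (should be 0).
Result: proj_W(v) = (36/31, -10/31, 11/31, -23/31).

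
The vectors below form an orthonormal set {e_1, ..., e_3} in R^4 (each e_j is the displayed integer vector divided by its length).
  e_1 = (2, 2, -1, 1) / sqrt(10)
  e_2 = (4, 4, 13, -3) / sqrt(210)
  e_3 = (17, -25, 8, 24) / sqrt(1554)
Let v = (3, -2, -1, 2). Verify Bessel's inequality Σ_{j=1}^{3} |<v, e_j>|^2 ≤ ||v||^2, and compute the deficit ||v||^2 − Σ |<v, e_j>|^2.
Σ |<v, e_j>|^2 = 1211/74; ||v||^2 = 18; deficit = 121/74

Write each e_j = u_j / sqrt(<u_j, u_j>) where u_j is the displayed integer vector. Then <v, e_j> = <v, u_j> / sqrt(<u_j, u_j>), so |<v, e_j>|^2 = <v, u_j>^2 / <u_j, u_j>.
Coefficients: <v, e_1> = 5/sqrt(10), <v, e_2> = -15/sqrt(210), <v, e_3> = 141/sqrt(1554).
Square and sum: Σ |<v, e_j>|^2 = 1211/74.
Compute ||v||^2 = v·v = 18.
Deficit = 18 − 1211/74 = 121/74 ≥ 0, confirming Bessel's inequality. (The deficit equals ||v − Σ <v,e_j> e_j||^2, the squared distance from v to span{e_j}.)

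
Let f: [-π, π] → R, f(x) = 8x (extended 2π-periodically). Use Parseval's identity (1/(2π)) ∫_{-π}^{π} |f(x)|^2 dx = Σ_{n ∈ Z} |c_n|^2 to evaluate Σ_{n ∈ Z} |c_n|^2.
Σ |c_n|^2 = 64π^2/3

Expand and integrate term by term over [-π, π]:
  ∫ (8x)^2 dx = 64·(2π^3/3); ∫ 2·8·(0)·x dx = 0 (odd integrand); ∫ 0^2 dx = 0·2π.
So (1/(2π)) ∫_{-π}^{π} (8x)^2 dx = 64π^2/3 + 0 = 64π^2/3.
Parseval ⇒ Σ |c_n|^2 = 64π^2/3.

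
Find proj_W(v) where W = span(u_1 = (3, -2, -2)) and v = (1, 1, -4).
proj_W(v) = (27/17, -18/17, -18/17)

Set up U = [u_1 | ... | u_1] ∈ R^(3×1). The projector onto W = col(U) is P = U (U^T U)^(-1) U^T.
Compute U^T U =
  [17],
and U^T v = (9).
Solve U^T U · c = U^T v for the coefficients: c = (9/17). The projection is proj_W(v) = U c.
Check: (v - proj_W(v)) · u_1 = 0  (should be 0).
Result: proj_W(v) = (27/17, -18/17, -18/17).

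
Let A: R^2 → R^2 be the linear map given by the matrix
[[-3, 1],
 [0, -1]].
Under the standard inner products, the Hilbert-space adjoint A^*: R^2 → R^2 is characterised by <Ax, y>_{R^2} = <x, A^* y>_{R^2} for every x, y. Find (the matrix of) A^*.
A^* = A^T =
[[-3, 0],
 [1, -1]]

For real matrices with standard dot products, the defining identity <Ax, y> = <x, A^* y> gives (Ax)^T y = x^T (A^*) y, i.e. x^T A^T y = x^T (A^*) y. Since this holds for all x, y, we must have A^* = A^T. Therefore
A^* =
[[-3, 0],
 [1, -1]].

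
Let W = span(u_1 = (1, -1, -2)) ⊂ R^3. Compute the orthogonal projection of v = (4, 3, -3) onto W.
proj_W(v) = (7/6, -7/6, -7/3)

Set up U = [u_1 | ... | u_1] ∈ R^(3×1). The projector onto W = col(U) is P = U (U^T U)^(-1) U^T.
Compute U^T U =
  [6],
and U^T v = (7).
Solve U^T U · c = U^T v for the coefficients: c = (7/6). The projection is proj_W(v) = U c.
Check: (v - proj_W(v)) · u_1 = 0  (should be 0).
Result: proj_W(v) = (7/6, -7/6, -7/3).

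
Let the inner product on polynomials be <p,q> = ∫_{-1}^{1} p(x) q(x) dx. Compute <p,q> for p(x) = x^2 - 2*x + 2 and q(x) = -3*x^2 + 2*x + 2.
<p,q> = 22/15

Expand the product: p(x)·q(x) = -3*x^4 + 8*x^3 - 8*x^2 + 4.
∫_{-1}^{1} of each monomial x^k gives [2/(k+1) if k even, 0 if k odd]. Integrating term-by-term (or equivalently evaluating the antiderivative F(x) = -3*x^5/5 + 2*x^4 - 8*x^3/3 + 4*x at the endpoints):
  F(1) − F(−1) = 41/15 − (19/15) = 22/15.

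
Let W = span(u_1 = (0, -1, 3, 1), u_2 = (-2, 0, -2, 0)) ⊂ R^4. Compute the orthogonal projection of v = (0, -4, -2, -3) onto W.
proj_W(v) = (-7/13, 4/13, -19/13, -4/13)

Set up U = [u_1 | ... | u_2] ∈ R^(4×2). The projector onto W = col(U) is P = U (U^T U)^(-1) U^T.
Compute U^T U =
  [11, -6]
  [-6, 8],
and U^T v = (-5, 4).
Solve U^T U · c = U^T v for the coefficients: c = (-4/13, 7/26). The projection is proj_W(v) = U c.
Check: (v - proj_W(v)) · u_1 = 0  (should be 0).
Check: (v - proj_W(v)) · u_2 = 0  (should be 0).
Result: proj_W(v) = (-7/13, 4/13, -19/13, -4/13).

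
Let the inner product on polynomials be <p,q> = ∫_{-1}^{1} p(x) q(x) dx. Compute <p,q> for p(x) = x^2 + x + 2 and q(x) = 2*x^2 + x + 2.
<p,q> = 202/15

Expand the product: p(x)·q(x) = 2*x^4 + 3*x^3 + 7*x^2 + 4*x + 4.
∫_{-1}^{1} of each monomial x^k gives [2/(k+1) if k even, 0 if k odd]. Integrating term-by-term (or equivalently evaluating the antiderivative F(x) = 2*x^5/5 + 3*x^4/4 + 7*x^3/3 + 2*x^2 + 4*x at the endpoints):
  F(1) − F(−1) = 569/60 − (-239/60) = 202/15.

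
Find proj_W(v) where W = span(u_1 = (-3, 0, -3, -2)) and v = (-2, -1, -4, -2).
proj_W(v) = (-3, 0, -3, -2)

Set up U = [u_1 | ... | u_1] ∈ R^(4×1). The projector onto W = col(U) is P = U (U^T U)^(-1) U^T.
Compute U^T U =
  [22],
and U^T v = (22).
Solve U^T U · c = U^T v for the coefficients: c = (1). The projection is proj_W(v) = U c.
Check: (v - proj_W(v)) · u_1 = 0  (should be 0).
Result: proj_W(v) = (-3, 0, -3, -2).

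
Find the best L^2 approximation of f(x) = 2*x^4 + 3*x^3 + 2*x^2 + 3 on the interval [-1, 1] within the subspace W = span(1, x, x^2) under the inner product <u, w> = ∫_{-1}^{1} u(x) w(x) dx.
g(x) = 26*x^2/7 + 9*x/5 + 99/35

The best approximation g ∈ W is the orthogonal projection of f onto W. Writing g = a_0 + a_1 x + a_2 x^2, the coefficients solve the normal equations G · a = b where
  G_{ij} = <φ_i, φ_j> and b_i = <f, φ_i>, with φ_0 = 1, φ_1 = x, φ_2 = x^2.
G =
  [2, 0, 2/3]
  [0, 2/3, 0]
  [2/3, 0, 2/5],
b = (122/15, 6/5, 118/35).
Solving gives a_0 = 99/35, a_1 = 9/5, a_2 = 26/7, so
  g(x) = 26*x^2/7 + 9*x/5 + 99/35.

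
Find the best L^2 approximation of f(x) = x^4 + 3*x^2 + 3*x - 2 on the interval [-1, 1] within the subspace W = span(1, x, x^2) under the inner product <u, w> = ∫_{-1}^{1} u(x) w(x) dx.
g(x) = 27*x^2/7 + 3*x - 73/35

The best approximation g ∈ W is the orthogonal projection of f onto W. Writing g = a_0 + a_1 x + a_2 x^2, the coefficients solve the normal equations G · a = b where
  G_{ij} = <φ_i, φ_j> and b_i = <f, φ_i>, with φ_0 = 1, φ_1 = x, φ_2 = x^2.
G =
  [2, 0, 2/3]
  [0, 2/3, 0]
  [2/3, 0, 2/5],
b = (-8/5, 2, 16/105).
Solving gives a_0 = -73/35, a_1 = 3, a_2 = 27/7, so
  g(x) = 27*x^2/7 + 3*x - 73/35.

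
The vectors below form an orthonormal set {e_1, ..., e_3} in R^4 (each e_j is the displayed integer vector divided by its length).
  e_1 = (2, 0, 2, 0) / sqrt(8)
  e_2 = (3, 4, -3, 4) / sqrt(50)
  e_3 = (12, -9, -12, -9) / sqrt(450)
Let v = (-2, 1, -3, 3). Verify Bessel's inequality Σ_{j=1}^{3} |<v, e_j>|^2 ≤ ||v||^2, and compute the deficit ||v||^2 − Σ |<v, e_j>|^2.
Σ |<v, e_j>|^2 = 21; ||v||^2 = 23; deficit = 2

Write each e_j = u_j / sqrt(<u_j, u_j>) where u_j is the displayed integer vector. Then <v, e_j> = <v, u_j> / sqrt(<u_j, u_j>), so |<v, e_j>|^2 = <v, u_j>^2 / <u_j, u_j>.
Coefficients: <v, e_1> = -10/sqrt(8), <v, e_2> = 19/sqrt(50), <v, e_3> = -24/sqrt(450).
Square and sum: Σ |<v, e_j>|^2 = 21.
Compute ||v||^2 = v·v = 23.
Deficit = 23 − 21 = 2 ≥ 0, confirming Bessel's inequality. (The deficit equals ||v − Σ <v,e_j> e_j||^2, the squared distance from v to span{e_j}.)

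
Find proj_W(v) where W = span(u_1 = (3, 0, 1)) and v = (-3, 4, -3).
proj_W(v) = (-18/5, 0, -6/5)

Set up U = [u_1 | ... | u_1] ∈ R^(3×1). The projector onto W = col(U) is P = U (U^T U)^(-1) U^T.
Compute U^T U =
  [10],
and U^T v = (-12).
Solve U^T U · c = U^T v for the coefficients: c = (-6/5). The projection is proj_W(v) = U c.
Check: (v - proj_W(v)) · u_1 = 0  (should be 0).
Result: proj_W(v) = (-18/5, 0, -6/5).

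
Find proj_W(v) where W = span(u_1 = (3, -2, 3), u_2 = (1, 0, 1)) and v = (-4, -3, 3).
proj_W(v) = (-1/2, -3, -1/2)

Set up U = [u_1 | ... | u_2] ∈ R^(3×2). The projector onto W = col(U) is P = U (U^T U)^(-1) U^T.
Compute U^T U =
  [22, 6]
  [6, 2],
and U^T v = (3, -1).
Solve U^T U · c = U^T v for the coefficients: c = (3/2, -5). The projection is proj_W(v) = U c.
Check: (v - proj_W(v)) · u_1 = 0  (should be 0).
Check: (v - proj_W(v)) · u_2 = 0  (should be 0).
Result: proj_W(v) = (-1/2, -3, -1/2).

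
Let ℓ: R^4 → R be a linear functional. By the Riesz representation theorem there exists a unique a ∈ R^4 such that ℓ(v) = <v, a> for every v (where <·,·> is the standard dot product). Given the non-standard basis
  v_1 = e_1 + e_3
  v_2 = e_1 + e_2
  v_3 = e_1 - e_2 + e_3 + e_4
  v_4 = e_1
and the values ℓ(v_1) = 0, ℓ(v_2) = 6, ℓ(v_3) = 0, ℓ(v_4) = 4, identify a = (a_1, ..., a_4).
a = (4, 2, -4, 2)

Write a = (a_1, ..., a_4) in the standard basis. For each basis vector v_i, ℓ(v_i) = <v_i, a> is a linear equation in the a_j's. Collect the n equations into a matrix system V a = ℓ, where row i of V is v_i (expressed in the standard basis). Since V is invertible (lower-triangular with 1s on the diagonal, up to permutation), solve by back-substitution:
  V =
[[1, 0, 1, 0],
 [1, 1, 0, 0],
 [1, -1, 1, 1],
 [1, 0, 0, 0]]
  V a = (0, 6, 0, 4)
Solving gives a = (4, 2, -4, 2).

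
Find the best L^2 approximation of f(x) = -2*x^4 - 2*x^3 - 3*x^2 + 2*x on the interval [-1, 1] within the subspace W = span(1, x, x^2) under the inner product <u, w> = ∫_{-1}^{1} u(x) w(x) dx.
g(x) = -33*x^2/7 + 4*x/5 + 6/35

The best approximation g ∈ W is the orthogonal projection of f onto W. Writing g = a_0 + a_1 x + a_2 x^2, the coefficients solve the normal equations G · a = b where
  G_{ij} = <φ_i, φ_j> and b_i = <f, φ_i>, with φ_0 = 1, φ_1 = x, φ_2 = x^2.
G =
  [2, 0, 2/3]
  [0, 2/3, 0]
  [2/3, 0, 2/5],
b = (-14/5, 8/15, -62/35).
Solving gives a_0 = 6/35, a_1 = 4/5, a_2 = -33/7, so
  g(x) = -33*x^2/7 + 4*x/5 + 6/35.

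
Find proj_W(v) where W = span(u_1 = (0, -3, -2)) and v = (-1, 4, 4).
proj_W(v) = (0, 60/13, 40/13)

Set up U = [u_1 | ... | u_1] ∈ R^(3×1). The projector onto W = col(U) is P = U (U^T U)^(-1) U^T.
Compute U^T U =
  [13],
and U^T v = (-20).
Solve U^T U · c = U^T v for the coefficients: c = (-20/13). The projection is proj_W(v) = U c.
Check: (v - proj_W(v)) · u_1 = 0  (should be 0).
Result: proj_W(v) = (0, 60/13, 40/13).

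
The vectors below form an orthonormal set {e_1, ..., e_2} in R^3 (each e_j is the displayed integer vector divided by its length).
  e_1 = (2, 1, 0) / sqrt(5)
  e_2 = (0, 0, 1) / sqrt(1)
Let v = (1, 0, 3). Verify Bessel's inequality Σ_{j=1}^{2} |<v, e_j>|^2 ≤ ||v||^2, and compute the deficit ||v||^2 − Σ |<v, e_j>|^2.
Σ |<v, e_j>|^2 = 49/5; ||v||^2 = 10; deficit = 1/5

Write each e_j = u_j / sqrt(<u_j, u_j>) where u_j is the displayed integer vector. Then <v, e_j> = <v, u_j> / sqrt(<u_j, u_j>), so |<v, e_j>|^2 = <v, u_j>^2 / <u_j, u_j>.
Coefficients: <v, e_1> = 2/sqrt(5), <v, e_2> = 3/sqrt(1).
Square and sum: Σ |<v, e_j>|^2 = 49/5.
Compute ||v||^2 = v·v = 10.
Deficit = 10 − 49/5 = 1/5 ≥ 0, confirming Bessel's inequality. (The deficit equals ||v − Σ <v,e_j> e_j||^2, the squared distance from v to span{e_j}.)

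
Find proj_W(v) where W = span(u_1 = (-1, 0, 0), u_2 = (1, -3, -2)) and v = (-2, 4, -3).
proj_W(v) = (-2, 18/13, 12/13)

Set up U = [u_1 | ... | u_2] ∈ R^(3×2). The projector onto W = col(U) is P = U (U^T U)^(-1) U^T.
Compute U^T U =
  [1, -1]
  [-1, 14],
and U^T v = (2, -8).
Solve U^T U · c = U^T v for the coefficients: c = (20/13, -6/13). The projection is proj_W(v) = U c.
Check: (v - proj_W(v)) · u_1 = 0  (should be 0).
Check: (v - proj_W(v)) · u_2 = 0  (should be 0).
Result: proj_W(v) = (-2, 18/13, 12/13).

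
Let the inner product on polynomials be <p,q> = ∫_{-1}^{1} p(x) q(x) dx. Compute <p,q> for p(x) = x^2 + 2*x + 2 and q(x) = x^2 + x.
<p,q> = 46/15

Expand the product: p(x)·q(x) = x^4 + 3*x^3 + 4*x^2 + 2*x.
∫_{-1}^{1} of each monomial x^k gives [2/(k+1) if k even, 0 if k odd]. Integrating term-by-term (or equivalently evaluating the antiderivative F(x) = x^5/5 + 3*x^4/4 + 4*x^3/3 + x^2 at the endpoints):
  F(1) − F(−1) = 197/60 − (13/60) = 46/15.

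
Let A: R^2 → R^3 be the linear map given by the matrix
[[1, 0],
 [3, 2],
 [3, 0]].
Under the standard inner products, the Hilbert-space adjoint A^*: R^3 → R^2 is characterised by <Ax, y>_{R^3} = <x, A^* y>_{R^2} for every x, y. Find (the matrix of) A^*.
A^* = A^T =
[[1, 3, 3],
 [0, 2, 0]]

For real matrices with standard dot products, the defining identity <Ax, y> = <x, A^* y> gives (Ax)^T y = x^T (A^*) y, i.e. x^T A^T y = x^T (A^*) y. Since this holds for all x, y, we must have A^* = A^T. Therefore
A^* =
[[1, 3, 3],
 [0, 2, 0]].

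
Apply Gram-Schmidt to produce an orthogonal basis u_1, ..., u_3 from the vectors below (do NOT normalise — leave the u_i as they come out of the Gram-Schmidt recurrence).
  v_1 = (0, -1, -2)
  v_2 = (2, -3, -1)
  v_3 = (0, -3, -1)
Orthogonal basis:
  u_1 = (0, -1, -2)
  u_2 = (2, -2, 1)
  u_3 = (-10/9, -8/9, 4/9)

Apply the Gram-Schmidt recurrence
  u_1 = v_1
  u_i = v_i − Σ_{j<i} ((v_i · u_j) / (u_j · u_j)) · u_j.

Step by step this gives:
  u_1 = (0, -1, -2)
  u_2 = (2, -2, 1)
  u_3 = (-10/9, -8/9, 4/9)

Orthogonality check:
  u_2 · u_1 = 0 (should be 0)
  u_3 · u_1 = 0 (should be 0)
  u_3 · u_2 = 0 (should be 0)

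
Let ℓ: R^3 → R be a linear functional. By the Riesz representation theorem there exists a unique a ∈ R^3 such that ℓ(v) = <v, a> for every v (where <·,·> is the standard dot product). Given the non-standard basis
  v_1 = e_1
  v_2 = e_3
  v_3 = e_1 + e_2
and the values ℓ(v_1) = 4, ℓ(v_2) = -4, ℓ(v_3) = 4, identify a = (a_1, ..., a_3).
a = (4, 0, -4)

Write a = (a_1, ..., a_3) in the standard basis. For each basis vector v_i, ℓ(v_i) = <v_i, a> is a linear equation in the a_j's. Collect the n equations into a matrix system V a = ℓ, where row i of V is v_i (expressed in the standard basis). Since V is invertible (lower-triangular with 1s on the diagonal, up to permutation), solve by back-substitution:
  V =
[[1, 0, 0],
 [0, 0, 1],
 [1, 1, 0]]
  V a = (4, -4, 4)
Solving gives a = (4, 0, -4).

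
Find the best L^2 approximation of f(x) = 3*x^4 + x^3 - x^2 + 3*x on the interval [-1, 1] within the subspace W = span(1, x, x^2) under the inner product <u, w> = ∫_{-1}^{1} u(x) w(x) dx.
g(x) = 11*x^2/7 + 18*x/5 - 9/35

The best approximation g ∈ W is the orthogonal projection of f onto W. Writing g = a_0 + a_1 x + a_2 x^2, the coefficients solve the normal equations G · a = b where
  G_{ij} = <φ_i, φ_j> and b_i = <f, φ_i>, with φ_0 = 1, φ_1 = x, φ_2 = x^2.
G =
  [2, 0, 2/3]
  [0, 2/3, 0]
  [2/3, 0, 2/5],
b = (8/15, 12/5, 16/35).
Solving gives a_0 = -9/35, a_1 = 18/5, a_2 = 11/7, so
  g(x) = 11*x^2/7 + 18*x/5 - 9/35.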